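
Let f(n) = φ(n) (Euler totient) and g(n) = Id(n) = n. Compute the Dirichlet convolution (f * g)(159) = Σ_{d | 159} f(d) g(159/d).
(φ * Id)(159) = 525

Divisors of 159: [1, 3, 53, 159]. For each d | 159:
  d = 1: φ(1) · Id(159/1) = 1 · 159 = 159
  d = 3: φ(3) · Id(159/3) = 2 · 53 = 106
  d = 53: φ(53) · Id(159/53) = 52 · 3 = 156
  d = 159: φ(159) · Id(159/159) = 104 · 1 = 104
Summing: (φ * Id)(159) = 159 + 106 + 156 + 104 = 525.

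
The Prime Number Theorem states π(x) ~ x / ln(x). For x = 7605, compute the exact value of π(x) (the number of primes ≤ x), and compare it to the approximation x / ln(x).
π(7605) = 966;  x/ln(x) ≈ 851.00;  relative error ≈ 11.90%.

Directly count primes up to 7605: π(7605) = 966. The PNT approximation gives 7605/ln(7605) ≈ 7605/8.93656 ≈ 851.00. Relative error (π(x) − x/ln(x)) / π(x) ≈ 11.90%; the approximation is known to undercount slightly (Li(x) is a better estimate).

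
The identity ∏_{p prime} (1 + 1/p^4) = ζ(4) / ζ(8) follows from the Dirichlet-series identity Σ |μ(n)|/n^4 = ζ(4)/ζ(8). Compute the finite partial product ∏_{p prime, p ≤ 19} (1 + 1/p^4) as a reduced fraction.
∏ = 2063478382983759362985032/1914315839042201150180625

The primes p ≤ 19 are [2, 3, 5, 7, 11, 13, 17, 19]. For each, (1 + 1/p^4) = (p^4 + 1)/p^4. Multiplying these fractions over p ∈ [2, 3, 5, 7, 11, 13, 17, 19] gives 2063478382983759362985032/1914315839042201150180625. (In the limit P → ∞ this tends to ζ(4)/ζ(8).)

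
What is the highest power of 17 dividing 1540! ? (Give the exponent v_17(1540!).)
v_17(1540!) = 95

Legendre's formula: v_p(n!) = Σ_{k ≥ 1} ⌊n / p^k⌋. For p = 17, n = 1540, the terms are:
  ⌊1540/17^1⌋ = ⌊1540/17⌋ = 90
  ⌊1540/17^2⌋ = ⌊1540/289⌋ = 5
(the next term ⌊1540/17^3⌋ = 0, terminating the sum). Summing: v_17(1540!) = 90 + 5 = 95.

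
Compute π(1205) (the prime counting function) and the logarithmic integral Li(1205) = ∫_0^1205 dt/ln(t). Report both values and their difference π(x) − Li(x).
π(1205) = 197;  Li(1205) ≈ 206.88;  π(x) − Li(x) ≈ -9.88.

Direct count of primes ≤ 1205 gives π(1205) = 197. Numerical evaluation of the logarithmic integral gives Li(1205) ≈ 206.88. The difference π(x) − Li(x) ≈ -9.88 is typically negative for small/moderate x (Li(x) overestimates), though Littlewood's theorem shows this sign changes infinitely often.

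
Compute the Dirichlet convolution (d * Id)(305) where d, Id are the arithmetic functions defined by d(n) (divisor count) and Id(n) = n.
(d * Id)(305) = 441

Divisors of 305: [1, 5, 61, 305]. For each d | 305:
  d = 1: d(1) · Id(305/1) = 1 · 305 = 305
  d = 5: d(5) · Id(305/5) = 2 · 61 = 122
  d = 61: d(61) · Id(305/61) = 2 · 5 = 10
  d = 305: d(305) · Id(305/305) = 4 · 1 = 4
Summing: (d * Id)(305) = 305 + 122 + 10 + 4 = 441.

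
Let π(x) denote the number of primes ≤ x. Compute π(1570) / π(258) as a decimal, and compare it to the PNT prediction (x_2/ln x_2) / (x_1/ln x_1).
π(1570)/π(258) = 247/55 ≈ 4.4909;  PNT prediction ≈ 4.5919.

π(258) = 55 and π(1570) = 247, so π(1570)/π(258) ≈ 4.4909. The PNT-predicted ratio is (1570/ln(1570)) / (258/ln(258)) ≈ 4.5919. The two agree to within a few percent, as expected.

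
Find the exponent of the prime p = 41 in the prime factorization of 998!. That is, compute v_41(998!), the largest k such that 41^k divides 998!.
v_41(998!) = 24

Legendre's formula: v_p(n!) = Σ_{k ≥ 1} ⌊n / p^k⌋. For p = 41, n = 998, the terms are:
  ⌊998/41^1⌋ = ⌊998/41⌋ = 24
(the next term ⌊998/41^2⌋ = 0, terminating the sum). Summing: v_41(998!) = 24 = 24.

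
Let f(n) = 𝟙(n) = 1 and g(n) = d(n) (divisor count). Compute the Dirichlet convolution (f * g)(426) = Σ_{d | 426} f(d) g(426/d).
(𝟙 * d)(426) = 27

Divisors of 426: [1, 2, 3, 6, 71, 142, 213, 426]. For each d | 426:
  d = 1: 𝟙(1) · d(426/1) = 1 · 8 = 8
  d = 2: 𝟙(2) · d(426/2) = 1 · 4 = 4
  d = 3: 𝟙(3) · d(426/3) = 1 · 4 = 4
  d = 6: 𝟙(6) · d(426/6) = 1 · 2 = 2
  d = 71: 𝟙(71) · d(426/71) = 1 · 4 = 4
  d = 142: 𝟙(142) · d(426/142) = 1 · 2 = 2
  d = 213: 𝟙(213) · d(426/213) = 1 · 2 = 2
  d = 426: 𝟙(426) · d(426/426) = 1 · 1 = 1
Summing: (𝟙 * d)(426) = 8 + 4 + 4 + 2 + 4 + 2 + 2 + 1 = 27.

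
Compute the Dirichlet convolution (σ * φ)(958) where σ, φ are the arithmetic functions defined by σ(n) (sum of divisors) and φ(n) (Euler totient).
(σ * φ)(958) = 3832

Divisors of 958: [1, 2, 479, 958]. For each d | 958:
  d = 1: σ(1) · φ(958/1) = 1 · 478 = 478
  d = 2: σ(2) · φ(958/2) = 3 · 478 = 1434
  d = 479: σ(479) · φ(958/479) = 480 · 1 = 480
  d = 958: σ(958) · φ(958/958) = 1440 · 1 = 1440
Summing: (σ * φ)(958) = 478 + 1434 + 480 + 1440 = 3832.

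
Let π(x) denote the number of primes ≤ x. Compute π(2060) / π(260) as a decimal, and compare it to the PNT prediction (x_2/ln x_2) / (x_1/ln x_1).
π(2060)/π(260) = 310/55 ≈ 5.6364;  PNT prediction ≈ 5.7739.

π(260) = 55 and π(2060) = 310, so π(2060)/π(260) ≈ 5.6364. The PNT-predicted ratio is (2060/ln(2060)) / (260/ln(260)) ≈ 5.7739. The two agree to within a few percent, as expected.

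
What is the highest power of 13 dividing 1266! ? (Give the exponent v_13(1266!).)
v_13(1266!) = 104

Legendre's formula: v_p(n!) = Σ_{k ≥ 1} ⌊n / p^k⌋. For p = 13, n = 1266, the terms are:
  ⌊1266/13^1⌋ = ⌊1266/13⌋ = 97
  ⌊1266/13^2⌋ = ⌊1266/169⌋ = 7
(the next term ⌊1266/13^3⌋ = 0, terminating the sum). Summing: v_13(1266!) = 97 + 7 = 104.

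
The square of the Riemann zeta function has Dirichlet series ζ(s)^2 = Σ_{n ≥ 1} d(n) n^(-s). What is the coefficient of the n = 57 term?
d(57) = 4

ζ(s)^2 = (Σ 1/m^s)(Σ 1/k^s). The coefficient of 1/n^s in the product is the number of ordered pairs (m, k) with mk = n, which equals d(n). For n = 57, divisors are [1, 3, 19, 57], so d(57) = 4.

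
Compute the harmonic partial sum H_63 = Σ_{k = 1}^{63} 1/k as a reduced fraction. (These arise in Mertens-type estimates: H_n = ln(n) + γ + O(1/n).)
H_63 = 310559566510213034489743057/65681493561267903750631200

Direct summation: H_63 = 1 + 1/2 + ... + 1/63. The least common denominator is lcm(1, ..., 63) = 591133442051411133755680800; over this denominator the numerator is 591133442051411133755680800 + 295566721025705566877840400 + 197044480683803711251893600 + 147783360512852783438920200 + 118226688410282226751136160 + 98522240341901855625946800 + 84447634578773019107954400 + 73891680256426391719460100 + 65681493561267903750631200 + 59113344205141113375568080 + 53739403822855557614152800 + 49261120170950927812973400 + 45471803234723933365821600 + 42223817289386509553977200 + 39408896136760742250378720 + 36945840128213195859730050 + 34772555414788890220922400 + 32840746780633951875315600 + 31112286423758480723983200 + 29556672102570556687784040 + 28149211526257673035984800 + 26869701911427778807076400 + 25701454002235266685029600 + 24630560085475463906486700 + 23645337682056445350227232 + 22735901617361966682910800 + 21893831187089301250210400 + 21111908644693254776988600 + 20383911794876245991575200 + 19704448068380371125189360 + 19068820711335843024376800 + 18472920064106597929865025 + 17913134607618519204717600 + 17386277707394445110461200 + 16889526915754603821590880 + 16420373390316975937657800 + 15976579514903003615018400 + 15556143211879240361991600 + 15157267744907977788607200 + 14778336051285278343892020 + 14417888830522222774528800 + 14074605763128836517992400 + 13747289350032817064085600 + 13434850955713889403538200 + 13136298712253580750126240 + 12850727001117633342514800 + 12577307277689598590546400 + 12315280042737731953243350 + 12063947796967574158279200 + 11822668841028222675113616 + 11590851804929630073640800 + 11367950808680983341455400 + 11153461170781342146333600 + 10946915593544650625105200 + 10747880764571111522830560 + 10555954322346627388494300 + 10370762141252826907994400 + 10191955897438122995787600 + 10019210882227307351791200 + 9852224034190185562594680 + 9690712164777231700912800 + 9534410355667921512188400 + 9383070508752557678661600 = 2795036098591917310407687513, so H_63 = 2795036098591917310407687513/591133442051411133755680800; reducing by gcd(2795036098591917310407687513, 591133442051411133755680800) = 9 gives 310559566510213034489743057/65681493561267903750631200 ≈ 4.72827. (The PNT-adjacent estimate ln(63) + γ ≈ 4.72035 matches within O(1/n).)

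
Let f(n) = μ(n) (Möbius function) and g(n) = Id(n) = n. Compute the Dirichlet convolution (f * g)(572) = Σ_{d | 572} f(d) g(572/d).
(μ * Id)(572) = 240

Divisors of 572: [1, 2, 4, 11, 13, 22, 26, 44, 52, 143, 286, 572]. For each d | 572:
  d = 1: μ(1) · Id(572/1) = 1 · 572 = 572
  d = 2: μ(2) · Id(572/2) = -1 · 286 = -286
  d = 4: μ(4) · Id(572/4) = 0 · 143 = 0
  d = 11: μ(11) · Id(572/11) = -1 · 52 = -52
  d = 13: μ(13) · Id(572/13) = -1 · 44 = -44
  d = 22: μ(22) · Id(572/22) = 1 · 26 = 26
  d = 26: μ(26) · Id(572/26) = 1 · 22 = 22
  d = 44: μ(44) · Id(572/44) = 0 · 13 = 0
  d = 52: μ(52) · Id(572/52) = 0 · 11 = 0
  d = 143: μ(143) · Id(572/143) = 1 · 4 = 4
  d = 286: μ(286) · Id(572/286) = -1 · 2 = -2
  d = 572: μ(572) · Id(572/572) = 0 · 1 = 0
Summing: (μ * Id)(572) = 572 + -286 + 0 + -52 + -44 + 26 + 22 + 0 + 0 + 4 + -2 + 0 = 240.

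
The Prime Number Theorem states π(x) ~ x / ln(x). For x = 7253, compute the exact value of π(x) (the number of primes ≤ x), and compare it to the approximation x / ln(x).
π(7253) = 928;  x/ln(x) ≈ 815.94;  relative error ≈ 12.08%.

Directly count primes up to 7253: π(7253) = 928. The PNT approximation gives 7253/ln(7253) ≈ 7253/8.88917 ≈ 815.94. Relative error (π(x) − x/ln(x)) / π(x) ≈ 12.08%; the approximation is known to undercount slightly (Li(x) is a better estimate).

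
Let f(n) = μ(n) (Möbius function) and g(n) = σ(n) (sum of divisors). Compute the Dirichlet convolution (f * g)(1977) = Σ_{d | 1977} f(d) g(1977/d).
(μ * σ)(1977) = 1977

Divisors of 1977: [1, 3, 659, 1977]. For each d | 1977:
  d = 1: μ(1) · σ(1977/1) = 1 · 2640 = 2640
  d = 3: μ(3) · σ(1977/3) = -1 · 660 = -660
  d = 659: μ(659) · σ(1977/659) = -1 · 4 = -4
  d = 1977: μ(1977) · σ(1977/1977) = 1 · 1 = 1
Summing: (μ * σ)(1977) = 2640 + -660 + -4 + 1 = 1977.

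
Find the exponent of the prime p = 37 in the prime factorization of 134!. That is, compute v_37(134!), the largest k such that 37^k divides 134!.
v_37(134!) = 3

Legendre's formula: v_p(n!) = Σ_{k ≥ 1} ⌊n / p^k⌋. For p = 37, n = 134, the terms are:
  ⌊134/37^1⌋ = ⌊134/37⌋ = 3
(the next term ⌊134/37^2⌋ = 0, terminating the sum). Summing: v_37(134!) = 3 = 3.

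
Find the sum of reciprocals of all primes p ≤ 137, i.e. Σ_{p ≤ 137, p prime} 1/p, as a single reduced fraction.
Σ 1/p = 134916993045244813891851972880537444693266047783313727/72047817630210000485677936198920432067383702541010310

π(137) = 33, so the primes ≤ 137 are [2, 3, 5, 7, 11, 13, 17, 19, 23, 29, 31, 37, 41, 43, 47, 53, 59, 61, 67, 71, 73, 79, 83, 89, 97, 101, 103, 107, 109, 113, 127, 131, 137]. Summing 1/p over these primes: 134916993045244813891851972880537444693266047783313727/72047817630210000485677936198920432067383702541010310 ≈ 1.8726. Mertens estimate ln ln(137) + 0.2615 ≈ 1.8548.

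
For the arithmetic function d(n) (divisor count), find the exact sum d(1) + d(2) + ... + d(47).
Σ_{n ≤ 47} d(n) = 188

Compute d(n) for each 1 ≤ n ≤ 47: d(1) = 1, d(2) = 2, d(3) = 2, d(4) = 3, d(5) = 2, d(6) = 4, d(7) = 2, d(8) = 4, d(9) = 3, d(10) = 4, d(11) = 2, d(12) = 6, d(13) = 2, d(14) = 4, d(15) = 4, d(16) = 5, d(17) = 2, d(18) = 6, d(19) = 2, d(20) = 6, d(21) = 4, d(22) = 4, d(23) = 2, d(24) = 8, d(25) = 3, d(26) = 4, d(27) = 4, d(28) = 6, d(29) = 2, d(30) = 8, d(31) = 2, d(32) = 6, d(33) = 4, d(34) = 4, d(35) = 4, d(36) = 9, d(37) = 2, d(38) = 4, d(39) = 4, d(40) = 8, d(41) = 2, d(42) = 8, d(43) = 2, d(44) = 6, d(45) = 6, d(46) = 4, d(47) = 2. Summing all 47 values: 188. (Dirichlet's divisor formula: Σ_{n ≤ x} d(n) = x ln(x) + (2γ − 1) x + O(√x). For x = 47, the asymptotic estimate is ≈ 188.22.)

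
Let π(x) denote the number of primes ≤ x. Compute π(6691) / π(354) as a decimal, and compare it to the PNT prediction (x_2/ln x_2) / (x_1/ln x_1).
π(6691)/π(354) = 863/71 ≈ 12.1549;  PNT prediction ≈ 12.5942.

π(354) = 71 and π(6691) = 863, so π(6691)/π(354) ≈ 12.1549. The PNT-predicted ratio is (6691/ln(6691)) / (354/ln(354)) ≈ 12.5942. The two agree to within a few percent, as expected.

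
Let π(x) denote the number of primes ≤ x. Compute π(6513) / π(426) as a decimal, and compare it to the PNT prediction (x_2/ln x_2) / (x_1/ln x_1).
π(6513)/π(426) = 842/82 ≈ 10.2683;  PNT prediction ≈ 10.5408.

π(426) = 82 and π(6513) = 842, so π(6513)/π(426) ≈ 10.2683. The PNT-predicted ratio is (6513/ln(6513)) / (426/ln(426)) ≈ 10.5408. The two agree to within a few percent, as expected.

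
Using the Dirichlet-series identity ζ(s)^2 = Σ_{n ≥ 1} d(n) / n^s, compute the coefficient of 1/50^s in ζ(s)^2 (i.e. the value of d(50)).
d(50) = 6

ζ(s)^2 = (Σ 1/m^s)(Σ 1/k^s). The coefficient of 1/n^s in the product is the number of ordered pairs (m, k) with mk = n, which equals d(n). For n = 50, divisors are [1, 2, 5, 10, 25, 50], so d(50) = 6.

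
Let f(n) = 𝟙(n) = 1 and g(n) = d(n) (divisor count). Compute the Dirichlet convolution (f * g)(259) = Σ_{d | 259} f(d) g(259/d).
(𝟙 * d)(259) = 9

Divisors of 259: [1, 7, 37, 259]. For each d | 259:
  d = 1: 𝟙(1) · d(259/1) = 1 · 4 = 4
  d = 7: 𝟙(7) · d(259/7) = 1 · 2 = 2
  d = 37: 𝟙(37) · d(259/37) = 1 · 2 = 2
  d = 259: 𝟙(259) · d(259/259) = 1 · 1 = 1
Summing: (𝟙 * d)(259) = 4 + 2 + 2 + 1 = 9.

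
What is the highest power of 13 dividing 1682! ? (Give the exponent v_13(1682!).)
v_13(1682!) = 138

Legendre's formula: v_p(n!) = Σ_{k ≥ 1} ⌊n / p^k⌋. For p = 13, n = 1682, the terms are:
  ⌊1682/13^1⌋ = ⌊1682/13⌋ = 129
  ⌊1682/13^2⌋ = ⌊1682/169⌋ = 9
(the next term ⌊1682/13^3⌋ = 0, terminating the sum). Summing: v_13(1682!) = 129 + 9 = 138.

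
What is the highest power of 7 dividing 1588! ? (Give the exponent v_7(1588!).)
v_7(1588!) = 262

Legendre's formula: v_p(n!) = Σ_{k ≥ 1} ⌊n / p^k⌋. For p = 7, n = 1588, the terms are:
  ⌊1588/7^1⌋ = ⌊1588/7⌋ = 226
  ⌊1588/7^2⌋ = ⌊1588/49⌋ = 32
  ⌊1588/7^3⌋ = ⌊1588/343⌋ = 4
(the next term ⌊1588/7^4⌋ = 0, terminating the sum). Summing: v_7(1588!) = 226 + 32 + 4 = 262.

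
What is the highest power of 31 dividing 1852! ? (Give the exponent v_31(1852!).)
v_31(1852!) = 60

Legendre's formula: v_p(n!) = Σ_{k ≥ 1} ⌊n / p^k⌋. For p = 31, n = 1852, the terms are:
  ⌊1852/31^1⌋ = ⌊1852/31⌋ = 59
  ⌊1852/31^2⌋ = ⌊1852/961⌋ = 1
(the next term ⌊1852/31^3⌋ = 0, terminating the sum). Summing: v_31(1852!) = 59 + 1 = 60.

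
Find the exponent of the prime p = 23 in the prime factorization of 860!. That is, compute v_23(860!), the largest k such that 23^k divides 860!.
v_23(860!) = 38

Legendre's formula: v_p(n!) = Σ_{k ≥ 1} ⌊n / p^k⌋. For p = 23, n = 860, the terms are:
  ⌊860/23^1⌋ = ⌊860/23⌋ = 37
  ⌊860/23^2⌋ = ⌊860/529⌋ = 1
(the next term ⌊860/23^3⌋ = 0, terminating the sum). Summing: v_23(860!) = 37 + 1 = 38.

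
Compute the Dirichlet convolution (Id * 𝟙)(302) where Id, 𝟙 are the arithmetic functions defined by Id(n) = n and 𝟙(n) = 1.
(Id * 𝟙)(302) = 456

Divisors of 302: [1, 2, 151, 302]. For each d | 302:
  d = 1: Id(1) · 𝟙(302/1) = 1 · 1 = 1
  d = 2: Id(2) · 𝟙(302/2) = 2 · 1 = 2
  d = 151: Id(151) · 𝟙(302/151) = 151 · 1 = 151
  d = 302: Id(302) · 𝟙(302/302) = 302 · 1 = 302
Summing: (Id * 𝟙)(302) = 1 + 2 + 151 + 302 = 456.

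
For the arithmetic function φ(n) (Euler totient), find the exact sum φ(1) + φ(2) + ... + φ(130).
Σ_{n ≤ 130} φ(n) = 5154

Compute φ(n) for each 1 ≤ n ≤ 130: φ(1) = 1, φ(2) = 1, φ(3) = 2, φ(4) = 2, φ(5) = 4, φ(6) = 2, φ(7) = 6, φ(8) = 4, φ(9) = 6, φ(10) = 4, φ(11) = 10, φ(12) = 4, φ(13) = 12, φ(14) = 6, φ(15) = 8, φ(16) = 8, φ(17) = 16, φ(18) = 6, φ(19) = 18, φ(20) = 8, φ(21) = 12, φ(22) = 10, φ(23) = 22, φ(24) = 8, φ(25) = 20, φ(26) = 12, φ(27) = 18, φ(28) = 12, φ(29) = 28, φ(30) = 8, φ(31) = 30, φ(32) = 16, φ(33) = 20, φ(34) = 16, φ(35) = 24, φ(36) = 12, φ(37) = 36, φ(38) = 18, φ(39) = 24, φ(40) = 16, φ(41) = 40, φ(42) = 12, φ(43) = 42, φ(44) = 20, φ(45) = 24, φ(46) = 22, φ(47) = 46, φ(48) = 16, φ(49) = 42, φ(50) = 20, φ(51) = 32, φ(52) = 24, φ(53) = 52, φ(54) = 18, φ(55) = 40, φ(56) = 24, φ(57) = 36, φ(58) = 28, φ(59) = 58, φ(60) = 16, φ(61) = 60, φ(62) = 30, φ(63) = 36, φ(64) = 32, φ(65) = 48, φ(66) = 20, φ(67) = 66, φ(68) = 32, φ(69) = 44, φ(70) = 24, φ(71) = 70, φ(72) = 24, φ(73) = 72, φ(74) = 36, φ(75) = 40, φ(76) = 36, φ(77) = 60, φ(78) = 24, φ(79) = 78, φ(80) = 32, φ(81) = 54, φ(82) = 40, φ(83) = 82, φ(84) = 24, φ(85) = 64, φ(86) = 42, φ(87) = 56, φ(88) = 40, φ(89) = 88, φ(90) = 24, φ(91) = 72, φ(92) = 44, φ(93) = 60, φ(94) = 46, φ(95) = 72, φ(96) = 32, φ(97) = 96, φ(98) = 42, φ(99) = 60, φ(100) = 40, φ(101) = 100, φ(102) = 32, φ(103) = 102, φ(104) = 48, φ(105) = 48, φ(106) = 52, φ(107) = 106, φ(108) = 36, φ(109) = 108, φ(110) = 40, φ(111) = 72, φ(112) = 48, φ(113) = 112, φ(114) = 36, φ(115) = 88, φ(116) = 56, φ(117) = 72, φ(118) = 58, φ(119) = 96, φ(120) = 32, φ(121) = 110, φ(122) = 60, φ(123) = 80, φ(124) = 60, φ(125) = 100, φ(126) = 36, φ(127) = 126, φ(128) = 64, φ(129) = 84, φ(130) = 48. Summing all 130 values: 5154. (Average order: Σ_{n ≤ x} φ(n) ~ (3/π²) x². For x = 130, (3/π²)·130² ≈ 5136.98.)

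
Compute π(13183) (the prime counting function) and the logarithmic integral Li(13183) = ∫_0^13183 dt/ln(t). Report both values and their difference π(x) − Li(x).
π(13183) = 1569;  Li(13183) ≈ 1586.41;  π(x) − Li(x) ≈ -17.41.

Direct count of primes ≤ 13183 gives π(13183) = 1569. Numerical evaluation of the logarithmic integral gives Li(13183) ≈ 1586.41. The difference π(x) − Li(x) ≈ -17.41 is typically negative for small/moderate x (Li(x) overestimates), though Littlewood's theorem shows this sign changes infinitely often.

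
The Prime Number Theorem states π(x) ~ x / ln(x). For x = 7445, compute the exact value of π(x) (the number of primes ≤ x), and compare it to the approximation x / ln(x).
π(7445) = 942;  x/ln(x) ≈ 835.08;  relative error ≈ 11.35%.

Directly count primes up to 7445: π(7445) = 942. The PNT approximation gives 7445/ln(7445) ≈ 7445/8.91530 ≈ 835.08. Relative error (π(x) − x/ln(x)) / π(x) ≈ 11.35%; the approximation is known to undercount slightly (Li(x) is a better estimate).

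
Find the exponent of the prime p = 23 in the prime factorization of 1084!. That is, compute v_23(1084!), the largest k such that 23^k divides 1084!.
v_23(1084!) = 49

Legendre's formula: v_p(n!) = Σ_{k ≥ 1} ⌊n / p^k⌋. For p = 23, n = 1084, the terms are:
  ⌊1084/23^1⌋ = ⌊1084/23⌋ = 47
  ⌊1084/23^2⌋ = ⌊1084/529⌋ = 2
(the next term ⌊1084/23^3⌋ = 0, terminating the sum). Summing: v_23(1084!) = 47 + 2 = 49.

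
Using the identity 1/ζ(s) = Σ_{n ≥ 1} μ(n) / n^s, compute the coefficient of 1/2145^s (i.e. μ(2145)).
μ(2145) = 1

Factor n = 2145 = 3 · 5 · 11 · 13. μ(n) = 0 if any exponent ≥ 2 (not squarefree); otherwise μ(n) = (−1)^{ω(n)} where ω(n) is the number of distinct prime factors. Applying: μ(2145) = 1.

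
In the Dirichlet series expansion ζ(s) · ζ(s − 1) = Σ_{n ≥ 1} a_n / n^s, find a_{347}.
σ(347) = 348

In the product (Σ m^0/m^s)(Σ k / k^s) = Σ (Σ_{d | n} d) / n^s, the coefficient of 1/n^s is σ(n) = Σ_{d | n} d. For n = 347, divisors are [1, 347]; summing: σ(347) = 348.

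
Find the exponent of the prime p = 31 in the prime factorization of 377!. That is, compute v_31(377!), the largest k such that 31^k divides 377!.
v_31(377!) = 12

Legendre's formula: v_p(n!) = Σ_{k ≥ 1} ⌊n / p^k⌋. For p = 31, n = 377, the terms are:
  ⌊377/31^1⌋ = ⌊377/31⌋ = 12
(the next term ⌊377/31^2⌋ = 0, terminating the sum). Summing: v_31(377!) = 12 = 12.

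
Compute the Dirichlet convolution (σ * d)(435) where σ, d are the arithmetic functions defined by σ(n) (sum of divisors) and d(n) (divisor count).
(σ * d)(435) = 1536

Divisors of 435: [1, 3, 5, 15, 29, 87, 145, 435]. For each d | 435:
  d = 1: σ(1) · d(435/1) = 1 · 8 = 8
  d = 3: σ(3) · d(435/3) = 4 · 4 = 16
  d = 5: σ(5) · d(435/5) = 6 · 4 = 24
  d = 15: σ(15) · d(435/15) = 24 · 2 = 48
  d = 29: σ(29) · d(435/29) = 30 · 4 = 120
  d = 87: σ(87) · d(435/87) = 120 · 2 = 240
  d = 145: σ(145) · d(435/145) = 180 · 2 = 360
  d = 435: σ(435) · d(435/435) = 720 · 1 = 720
Summing: (σ * d)(435) = 8 + 16 + 24 + 48 + 120 + 240 + 360 + 720 = 1536.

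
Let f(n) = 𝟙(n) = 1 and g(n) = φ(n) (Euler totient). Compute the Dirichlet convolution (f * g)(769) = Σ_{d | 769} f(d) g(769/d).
(𝟙 * φ)(769) = 769

Divisors of 769: [1, 769]. For each d | 769:
  d = 1: 𝟙(1) · φ(769/1) = 1 · 768 = 768
  d = 769: 𝟙(769) · φ(769/769) = 1 · 1 = 1
Summing: (𝟙 * φ)(769) = 768 + 1 = 769.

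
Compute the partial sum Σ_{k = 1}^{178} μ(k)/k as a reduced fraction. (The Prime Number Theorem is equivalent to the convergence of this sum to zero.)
Σ μ(k)/k = 125709062959160573557671617219832045395728751290214311430782016431/166589903787325219380851695350896256250980509594874862046961683989710

Values of μ(k) for 1 ≤ k ≤ 178: μ(1) = 1, μ(2) = -1, μ(3) = -1, μ(5) = -1, μ(6) = 1, μ(7) = -1, μ(10) = 1, μ(11) = -1, μ(13) = -1, μ(14) = 1, μ(15) = 1, μ(17) = -1, μ(19) = -1, μ(21) = 1, μ(22) = 1, μ(23) = -1, μ(26) = 1, μ(29) = -1, μ(30) = -1, μ(31) = -1, μ(33) = 1, μ(34) = 1, μ(35) = 1, μ(37) = -1, μ(38) = 1, μ(39) = 1, μ(41) = -1, μ(42) = -1, μ(43) = -1, μ(46) = 1, μ(47) = -1, μ(51) = 1, μ(53) = -1, μ(55) = 1, μ(57) = 1, μ(58) = 1, μ(59) = -1, μ(61) = -1, μ(62) = 1, μ(65) = 1, μ(66) = -1, μ(67) = -1, μ(69) = 1, μ(70) = -1, μ(71) = -1, μ(73) = -1, μ(74) = 1, μ(77) = 1, μ(78) = -1, μ(79) = -1, μ(82) = 1, μ(83) = -1, μ(85) = 1, μ(86) = 1, μ(87) = 1, μ(89) = -1, μ(91) = 1, μ(93) = 1, μ(94) = 1, μ(95) = 1, μ(97) = -1, μ(101) = -1, μ(102) = -1, μ(103) = -1, μ(105) = -1, μ(106) = 1, μ(107) = -1, μ(109) = -1, μ(110) = -1, μ(111) = 1, μ(113) = -1, μ(114) = -1, μ(115) = 1, μ(118) = 1, μ(119) = 1, μ(122) = 1, μ(123) = 1, μ(127) = -1, μ(129) = 1, μ(130) = -1, μ(131) = -1, μ(133) = 1, μ(134) = 1, μ(137) = -1, μ(138) = -1, μ(139) = -1, μ(141) = 1, μ(142) = 1, μ(143) = 1, μ(145) = 1, μ(146) = 1, μ(149) = -1, μ(151) = -1, μ(154) = -1, μ(155) = 1, μ(157) = -1, μ(158) = 1, μ(159) = 1, μ(161) = 1, μ(163) = -1, μ(165) = -1, μ(166) = 1, μ(167) = -1, μ(170) = -1, μ(173) = -1, μ(174) = -1, μ(177) = 1, μ(178) = 1, with μ = 0 on non-squarefree integers. Summing μ(k)/k for k where μ(k) ≠ 0 gives 125709062959160573557671617219832045395728751290214311430782016431/166589903787325219380851695350896256250980509594874862046961683989710 ≈ 0.0008. (PNT ⟺ this sum → 0 as n → ∞.)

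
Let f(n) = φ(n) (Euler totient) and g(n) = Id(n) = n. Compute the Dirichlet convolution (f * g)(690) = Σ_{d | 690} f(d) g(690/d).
(φ * Id)(690) = 6075

Divisors of 690: [1, 2, 3, 5, 6, 10, 15, 23, 30, 46, 69, 115, 138, 230, 345, 690]. For each d | 690:
  d = 1: φ(1) · Id(690/1) = 1 · 690 = 690
  d = 2: φ(2) · Id(690/2) = 1 · 345 = 345
  d = 3: φ(3) · Id(690/3) = 2 · 230 = 460
  d = 5: φ(5) · Id(690/5) = 4 · 138 = 552
  d = 6: φ(6) · Id(690/6) = 2 · 115 = 230
  d = 10: φ(10) · Id(690/10) = 4 · 69 = 276
  d = 15: φ(15) · Id(690/15) = 8 · 46 = 368
  d = 23: φ(23) · Id(690/23) = 22 · 30 = 660
  d = 30: φ(30) · Id(690/30) = 8 · 23 = 184
  d = 46: φ(46) · Id(690/46) = 22 · 15 = 330
  d = 69: φ(69) · Id(690/69) = 44 · 10 = 440
  d = 115: φ(115) · Id(690/115) = 88 · 6 = 528
  d = 138: φ(138) · Id(690/138) = 44 · 5 = 220
  d = 230: φ(230) · Id(690/230) = 88 · 3 = 264
  d = 345: φ(345) · Id(690/345) = 176 · 2 = 352
  d = 690: φ(690) · Id(690/690) = 176 · 1 = 176
Summing: (φ * Id)(690) = 690 + 345 + 460 + 552 + 230 + 276 + 368 + 660 + 184 + 330 + 440 + 528 + 220 + 264 + 352 + 176 = 6075.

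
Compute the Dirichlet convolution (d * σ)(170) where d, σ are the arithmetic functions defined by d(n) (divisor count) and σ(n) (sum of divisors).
(d * σ)(170) = 800

Divisors of 170: [1, 2, 5, 10, 17, 34, 85, 170]. For each d | 170:
  d = 1: d(1) · σ(170/1) = 1 · 324 = 324
  d = 2: d(2) · σ(170/2) = 2 · 108 = 216
  d = 5: d(5) · σ(170/5) = 2 · 54 = 108
  d = 10: d(10) · σ(170/10) = 4 · 18 = 72
  d = 17: d(17) · σ(170/17) = 2 · 18 = 36
  d = 34: d(34) · σ(170/34) = 4 · 6 = 24
  d = 85: d(85) · σ(170/85) = 4 · 3 = 12
  d = 170: d(170) · σ(170/170) = 8 · 1 = 8
Summing: (d * σ)(170) = 324 + 216 + 108 + 72 + 36 + 24 + 12 + 8 = 800.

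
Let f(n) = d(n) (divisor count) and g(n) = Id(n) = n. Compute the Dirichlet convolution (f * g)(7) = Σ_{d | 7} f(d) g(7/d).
(d * Id)(7) = 9

Divisors of 7: [1, 7]. For each d | 7:
  d = 1: d(1) · Id(7/1) = 1 · 7 = 7
  d = 7: d(7) · Id(7/7) = 2 · 1 = 2
Summing: (d * Id)(7) = 7 + 2 = 9.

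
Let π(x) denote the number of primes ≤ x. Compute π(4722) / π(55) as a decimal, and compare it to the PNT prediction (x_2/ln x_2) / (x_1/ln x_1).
π(4722)/π(55) = 636/16 ≈ 39.7500;  PNT prediction ≈ 40.6676.

π(55) = 16 and π(4722) = 636, so π(4722)/π(55) ≈ 39.7500. The PNT-predicted ratio is (4722/ln(4722)) / (55/ln(55)) ≈ 40.6676. The two agree to within a few percent, as expected.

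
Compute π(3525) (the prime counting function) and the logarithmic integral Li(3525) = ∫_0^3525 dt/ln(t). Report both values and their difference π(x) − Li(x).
π(3525) = 491;  Li(3525) ≈ 507.66;  π(x) − Li(x) ≈ -16.66.

Direct count of primes ≤ 3525 gives π(3525) = 491. Numerical evaluation of the logarithmic integral gives Li(3525) ≈ 507.66. The difference π(x) − Li(x) ≈ -16.66 is typically negative for small/moderate x (Li(x) overestimates), though Littlewood's theorem shows this sign changes infinitely often.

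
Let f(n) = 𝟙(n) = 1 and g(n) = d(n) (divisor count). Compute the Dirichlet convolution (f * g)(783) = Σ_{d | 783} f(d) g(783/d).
(𝟙 * d)(783) = 30

Divisors of 783: [1, 3, 9, 27, 29, 87, 261, 783]. For each d | 783:
  d = 1: 𝟙(1) · d(783/1) = 1 · 8 = 8
  d = 3: 𝟙(3) · d(783/3) = 1 · 6 = 6
  d = 9: 𝟙(9) · d(783/9) = 1 · 4 = 4
  d = 27: 𝟙(27) · d(783/27) = 1 · 2 = 2
  d = 29: 𝟙(29) · d(783/29) = 1 · 4 = 4
  d = 87: 𝟙(87) · d(783/87) = 1 · 3 = 3
  d = 261: 𝟙(261) · d(783/261) = 1 · 2 = 2
  d = 783: 𝟙(783) · d(783/783) = 1 · 1 = 1
Summing: (𝟙 * d)(783) = 8 + 6 + 4 + 2 + 4 + 3 + 2 + 1 = 30.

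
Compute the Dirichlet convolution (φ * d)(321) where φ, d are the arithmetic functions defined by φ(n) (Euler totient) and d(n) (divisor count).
(φ * d)(321) = 432

Divisors of 321: [1, 3, 107, 321]. For each d | 321:
  d = 1: φ(1) · d(321/1) = 1 · 4 = 4
  d = 3: φ(3) · d(321/3) = 2 · 2 = 4
  d = 107: φ(107) · d(321/107) = 106 · 2 = 212
  d = 321: φ(321) · d(321/321) = 212 · 1 = 212
Summing: (φ * d)(321) = 4 + 4 + 212 + 212 = 432.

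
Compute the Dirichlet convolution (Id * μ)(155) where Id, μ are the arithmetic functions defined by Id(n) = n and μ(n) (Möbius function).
(Id * μ)(155) = 120

Divisors of 155: [1, 5, 31, 155]. For each d | 155:
  d = 1: Id(1) · μ(155/1) = 1 · 1 = 1
  d = 5: Id(5) · μ(155/5) = 5 · -1 = -5
  d = 31: Id(31) · μ(155/31) = 31 · -1 = -31
  d = 155: Id(155) · μ(155/155) = 155 · 1 = 155
Summing: (Id * μ)(155) = 1 + -5 + -31 + 155 = 120.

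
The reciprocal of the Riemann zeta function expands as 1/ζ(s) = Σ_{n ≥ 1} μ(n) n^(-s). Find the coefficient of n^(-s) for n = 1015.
μ(1015) = -1

Factor n = 1015 = 5 · 7 · 29. μ(n) = 0 if any exponent ≥ 2 (not squarefree); otherwise μ(n) = (−1)^{ω(n)} where ω(n) is the number of distinct prime factors. Applying: μ(1015) = -1.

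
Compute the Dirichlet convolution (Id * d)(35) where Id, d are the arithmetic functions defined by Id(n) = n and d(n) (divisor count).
(Id * d)(35) = 63

Divisors of 35: [1, 5, 7, 35]. For each d | 35:
  d = 1: Id(1) · d(35/1) = 1 · 4 = 4
  d = 5: Id(5) · d(35/5) = 5 · 2 = 10
  d = 7: Id(7) · d(35/7) = 7 · 2 = 14
  d = 35: Id(35) · d(35/35) = 35 · 1 = 35
Summing: (Id * d)(35) = 4 + 10 + 14 + 35 = 63.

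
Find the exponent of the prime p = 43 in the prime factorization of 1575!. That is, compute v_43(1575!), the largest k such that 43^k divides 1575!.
v_43(1575!) = 36

Legendre's formula: v_p(n!) = Σ_{k ≥ 1} ⌊n / p^k⌋. For p = 43, n = 1575, the terms are:
  ⌊1575/43^1⌋ = ⌊1575/43⌋ = 36
(the next term ⌊1575/43^2⌋ = 0, terminating the sum). Summing: v_43(1575!) = 36 = 36.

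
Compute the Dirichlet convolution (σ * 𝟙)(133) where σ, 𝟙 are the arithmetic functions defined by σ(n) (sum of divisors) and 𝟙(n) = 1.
(σ * 𝟙)(133) = 189

Divisors of 133: [1, 7, 19, 133]. For each d | 133:
  d = 1: σ(1) · 𝟙(133/1) = 1 · 1 = 1
  d = 7: σ(7) · 𝟙(133/7) = 8 · 1 = 8
  d = 19: σ(19) · 𝟙(133/19) = 20 · 1 = 20
  d = 133: σ(133) · 𝟙(133/133) = 160 · 1 = 160
Summing: (σ * 𝟙)(133) = 1 + 8 + 20 + 160 = 189.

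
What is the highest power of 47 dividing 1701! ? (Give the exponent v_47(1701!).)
v_47(1701!) = 36

Legendre's formula: v_p(n!) = Σ_{k ≥ 1} ⌊n / p^k⌋. For p = 47, n = 1701, the terms are:
  ⌊1701/47^1⌋ = ⌊1701/47⌋ = 36
(the next term ⌊1701/47^2⌋ = 0, terminating the sum). Summing: v_47(1701!) = 36 = 36.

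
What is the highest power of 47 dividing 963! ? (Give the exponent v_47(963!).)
v_47(963!) = 20

Legendre's formula: v_p(n!) = Σ_{k ≥ 1} ⌊n / p^k⌋. For p = 47, n = 963, the terms are:
  ⌊963/47^1⌋ = ⌊963/47⌋ = 20
(the next term ⌊963/47^2⌋ = 0, terminating the sum). Summing: v_47(963!) = 20 = 20.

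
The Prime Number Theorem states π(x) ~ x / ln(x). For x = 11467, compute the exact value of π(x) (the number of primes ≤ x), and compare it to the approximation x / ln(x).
π(11467) = 1382;  x/ln(x) ≈ 1226.78;  relative error ≈ 11.23%.

Directly count primes up to 11467: π(11467) = 1382. The PNT approximation gives 11467/ln(11467) ≈ 11467/9.34723 ≈ 1226.78. Relative error (π(x) − x/ln(x)) / π(x) ≈ 11.23%; the approximation is known to undercount slightly (Li(x) is a better estimate).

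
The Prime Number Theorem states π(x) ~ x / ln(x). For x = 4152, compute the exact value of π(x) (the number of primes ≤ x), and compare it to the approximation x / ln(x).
π(4152) = 570;  x/ln(x) ≈ 498.36;  relative error ≈ 12.57%.

Directly count primes up to 4152: π(4152) = 570. The PNT approximation gives 4152/ln(4152) ≈ 4152/8.33135 ≈ 498.36. Relative error (π(x) − x/ln(x)) / π(x) ≈ 12.57%; the approximation is known to undercount slightly (Li(x) is a better estimate).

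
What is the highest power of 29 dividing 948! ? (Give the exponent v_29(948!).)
v_29(948!) = 33

Legendre's formula: v_p(n!) = Σ_{k ≥ 1} ⌊n / p^k⌋. For p = 29, n = 948, the terms are:
  ⌊948/29^1⌋ = ⌊948/29⌋ = 32
  ⌊948/29^2⌋ = ⌊948/841⌋ = 1
(the next term ⌊948/29^3⌋ = 0, terminating the sum). Summing: v_29(948!) = 32 + 1 = 33.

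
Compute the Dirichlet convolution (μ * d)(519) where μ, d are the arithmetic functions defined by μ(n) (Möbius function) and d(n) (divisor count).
(μ * d)(519) = 1

Divisors of 519: [1, 3, 173, 519]. For each d | 519:
  d = 1: μ(1) · d(519/1) = 1 · 4 = 4
  d = 3: μ(3) · d(519/3) = -1 · 2 = -2
  d = 173: μ(173) · d(519/173) = -1 · 2 = -2
  d = 519: μ(519) · d(519/519) = 1 · 1 = 1
Summing: (μ * d)(519) = 4 + -2 + -2 + 1 = 1.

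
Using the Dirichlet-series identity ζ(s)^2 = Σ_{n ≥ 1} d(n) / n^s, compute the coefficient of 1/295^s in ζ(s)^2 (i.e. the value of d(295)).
d(295) = 4

ζ(s)^2 = (Σ 1/m^s)(Σ 1/k^s). The coefficient of 1/n^s in the product is the number of ordered pairs (m, k) with mk = n, which equals d(n). For n = 295, divisors are [1, 5, 59, 295], so d(295) = 4.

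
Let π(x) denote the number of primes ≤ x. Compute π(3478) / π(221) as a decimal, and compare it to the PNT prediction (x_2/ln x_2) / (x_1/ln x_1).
π(3478)/π(221) = 487/47 ≈ 10.3617;  PNT prediction ≈ 10.4184.

π(221) = 47 and π(3478) = 487, so π(3478)/π(221) ≈ 10.3617. The PNT-predicted ratio is (3478/ln(3478)) / (221/ln(221)) ≈ 10.4184. The two agree to within a few percent, as expected.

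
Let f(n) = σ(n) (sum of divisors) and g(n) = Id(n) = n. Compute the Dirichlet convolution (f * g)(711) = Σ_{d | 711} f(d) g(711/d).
(σ * Id)(711) = 5406

Divisors of 711: [1, 3, 9, 79, 237, 711]. For each d | 711:
  d = 1: σ(1) · Id(711/1) = 1 · 711 = 711
  d = 3: σ(3) · Id(711/3) = 4 · 237 = 948
  d = 9: σ(9) · Id(711/9) = 13 · 79 = 1027
  d = 79: σ(79) · Id(711/79) = 80 · 9 = 720
  d = 237: σ(237) · Id(711/237) = 320 · 3 = 960
  d = 711: σ(711) · Id(711/711) = 1040 · 1 = 1040
Summing: (σ * Id)(711) = 711 + 948 + 1027 + 720 + 960 + 1040 = 5406.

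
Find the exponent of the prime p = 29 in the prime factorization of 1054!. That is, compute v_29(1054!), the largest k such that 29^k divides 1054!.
v_29(1054!) = 37

Legendre's formula: v_p(n!) = Σ_{k ≥ 1} ⌊n / p^k⌋. For p = 29, n = 1054, the terms are:
  ⌊1054/29^1⌋ = ⌊1054/29⌋ = 36
  ⌊1054/29^2⌋ = ⌊1054/841⌋ = 1
(the next term ⌊1054/29^3⌋ = 0, terminating the sum). Summing: v_29(1054!) = 36 + 1 = 37.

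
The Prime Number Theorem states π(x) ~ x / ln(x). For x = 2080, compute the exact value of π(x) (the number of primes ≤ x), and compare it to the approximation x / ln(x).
π(2080) = 312;  x/ln(x) ≈ 272.25;  relative error ≈ 12.74%.

Directly count primes up to 2080: π(2080) = 312. The PNT approximation gives 2080/ln(2080) ≈ 2080/7.64012 ≈ 272.25. Relative error (π(x) − x/ln(x)) / π(x) ≈ 12.74%; the approximation is known to undercount slightly (Li(x) is a better estimate).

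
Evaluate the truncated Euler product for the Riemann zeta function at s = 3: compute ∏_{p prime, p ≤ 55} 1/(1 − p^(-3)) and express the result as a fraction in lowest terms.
∏ = 16238292364256237331040396846411171054751/13509219810297755163480275884866445246464

The primes p ≤ 55 are [2, 3, 5, 7, 11, 13, 17, 19, 23, 29, 31, 37, 41, 43, 47, 53]. For each prime, (1 − 1/p^3)^(-1) = p^3 / (p^3 − 1). The product is (1 − 1/2^3)^(-1), (1 − 1/3^3)^(-1), (1 − 1/5^3)^(-1), (1 − 1/7^3)^(-1), (1 − 1/11^3)^(-1), (1 − 1/13^3)^(-1), (1 − 1/17^3)^(-1), (1 − 1/19^3)^(-1), (1 − 1/23^3)^(-1), (1 − 1/29^3)^(-1), (1 − 1/31^3)^(-1), (1 − 1/37^3)^(-1), (1 − 1/41^3)^(-1), (1 − 1/43^3)^(-1), (1 − 1/47^3)^(-1), (1 − 1/53^3)^(-1) = ∏ p^3 / (p^3 − 1) = 16238292364256237331040396846411171054751/13509219810297755163480275884866445246464.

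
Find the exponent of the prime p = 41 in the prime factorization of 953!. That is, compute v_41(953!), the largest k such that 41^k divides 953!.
v_41(953!) = 23

Legendre's formula: v_p(n!) = Σ_{k ≥ 1} ⌊n / p^k⌋. For p = 41, n = 953, the terms are:
  ⌊953/41^1⌋ = ⌊953/41⌋ = 23
(the next term ⌊953/41^2⌋ = 0, terminating the sum). Summing: v_41(953!) = 23 = 23.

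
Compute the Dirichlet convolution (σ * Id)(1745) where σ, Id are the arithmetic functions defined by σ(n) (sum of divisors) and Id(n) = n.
(σ * Id)(1745) = 7689

Divisors of 1745: [1, 5, 349, 1745]. For each d | 1745:
  d = 1: σ(1) · Id(1745/1) = 1 · 1745 = 1745
  d = 5: σ(5) · Id(1745/5) = 6 · 349 = 2094
  d = 349: σ(349) · Id(1745/349) = 350 · 5 = 1750
  d = 1745: σ(1745) · Id(1745/1745) = 2100 · 1 = 2100
Summing: (σ * Id)(1745) = 1745 + 2094 + 1750 + 2100 = 7689.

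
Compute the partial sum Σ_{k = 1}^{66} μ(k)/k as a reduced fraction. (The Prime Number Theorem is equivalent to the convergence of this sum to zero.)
Σ μ(k)/k = 316998129951549613081/19548063559901161830545

Values of μ(k) for 1 ≤ k ≤ 66: μ(1) = 1, μ(2) = -1, μ(3) = -1, μ(5) = -1, μ(6) = 1, μ(7) = -1, μ(10) = 1, μ(11) = -1, μ(13) = -1, μ(14) = 1, μ(15) = 1, μ(17) = -1, μ(19) = -1, μ(21) = 1, μ(22) = 1, μ(23) = -1, μ(26) = 1, μ(29) = -1, μ(30) = -1, μ(31) = -1, μ(33) = 1, μ(34) = 1, μ(35) = 1, μ(37) = -1, μ(38) = 1, μ(39) = 1, μ(41) = -1, μ(42) = -1, μ(43) = -1, μ(46) = 1, μ(47) = -1, μ(51) = 1, μ(53) = -1, μ(55) = 1, μ(57) = 1, μ(58) = 1, μ(59) = -1, μ(61) = -1, μ(62) = 1, μ(65) = 1, μ(66) = -1, with μ = 0 on non-squarefree integers. Summing μ(k)/k for k where μ(k) ≠ 0 gives 316998129951549613081/19548063559901161830545 ≈ 0.0162. (PNT ⟺ this sum → 0 as n → ∞.)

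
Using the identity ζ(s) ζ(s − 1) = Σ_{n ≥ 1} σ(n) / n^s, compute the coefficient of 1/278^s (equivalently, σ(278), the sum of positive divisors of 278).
σ(278) = 420

In the product (Σ m^0/m^s)(Σ k / k^s) = Σ (Σ_{d | n} d) / n^s, the coefficient of 1/n^s is σ(n) = Σ_{d | n} d. For n = 278, divisors are [1, 2, 139, 278]; summing: σ(278) = 420.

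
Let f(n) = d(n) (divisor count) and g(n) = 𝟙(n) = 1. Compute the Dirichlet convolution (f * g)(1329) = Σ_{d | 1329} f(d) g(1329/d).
(d * 𝟙)(1329) = 9

Divisors of 1329: [1, 3, 443, 1329]. For each d | 1329:
  d = 1: d(1) · 𝟙(1329/1) = 1 · 1 = 1
  d = 3: d(3) · 𝟙(1329/3) = 2 · 1 = 2
  d = 443: d(443) · 𝟙(1329/443) = 2 · 1 = 2
  d = 1329: d(1329) · 𝟙(1329/1329) = 4 · 1 = 4
Summing: (d * 𝟙)(1329) = 1 + 2 + 2 + 4 = 9.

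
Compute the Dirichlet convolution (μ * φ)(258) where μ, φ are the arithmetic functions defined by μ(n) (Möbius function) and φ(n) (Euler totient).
(μ * φ)(258) = 0

Divisors of 258: [1, 2, 3, 6, 43, 86, 129, 258]. For each d | 258:
  d = 1: μ(1) · φ(258/1) = 1 · 84 = 84
  d = 2: μ(2) · φ(258/2) = -1 · 84 = -84
  d = 3: μ(3) · φ(258/3) = -1 · 42 = -42
  d = 6: μ(6) · φ(258/6) = 1 · 42 = 42
  d = 43: μ(43) · φ(258/43) = -1 · 2 = -2
  d = 86: μ(86) · φ(258/86) = 1 · 2 = 2
  d = 129: μ(129) · φ(258/129) = 1 · 1 = 1
  d = 258: μ(258) · φ(258/258) = -1 · 1 = -1
Summing: (μ * φ)(258) = 84 + -84 + -42 + 42 + -2 + 2 + 1 + -1 = 0.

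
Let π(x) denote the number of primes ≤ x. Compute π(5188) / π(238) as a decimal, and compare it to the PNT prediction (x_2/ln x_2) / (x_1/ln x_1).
π(5188)/π(238) = 690/51 ≈ 13.5294;  PNT prediction ≈ 13.9449.

π(238) = 51 and π(5188) = 690, so π(5188)/π(238) ≈ 13.5294. The PNT-predicted ratio is (5188/ln(5188)) / (238/ln(238)) ≈ 13.9449. The two agree to within a few percent, as expected.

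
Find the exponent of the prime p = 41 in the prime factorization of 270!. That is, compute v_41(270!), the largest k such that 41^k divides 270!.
v_41(270!) = 6

Legendre's formula: v_p(n!) = Σ_{k ≥ 1} ⌊n / p^k⌋. For p = 41, n = 270, the terms are:
  ⌊270/41^1⌋ = ⌊270/41⌋ = 6
(the next term ⌊270/41^2⌋ = 0, terminating the sum). Summing: v_41(270!) = 6 = 6.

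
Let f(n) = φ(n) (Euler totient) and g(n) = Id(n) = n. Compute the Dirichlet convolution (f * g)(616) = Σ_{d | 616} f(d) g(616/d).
(φ * Id)(616) = 5460

Divisors of 616: [1, 2, 4, 7, 8, 11, 14, 22, 28, 44, 56, 77, 88, 154, 308, 616]. For each d | 616:
  d = 1: φ(1) · Id(616/1) = 1 · 616 = 616
  d = 2: φ(2) · Id(616/2) = 1 · 308 = 308
  d = 4: φ(4) · Id(616/4) = 2 · 154 = 308
  d = 7: φ(7) · Id(616/7) = 6 · 88 = 528
  d = 8: φ(8) · Id(616/8) = 4 · 77 = 308
  d = 11: φ(11) · Id(616/11) = 10 · 56 = 560
  d = 14: φ(14) · Id(616/14) = 6 · 44 = 264
  d = 22: φ(22) · Id(616/22) = 10 · 28 = 280
  d = 28: φ(28) · Id(616/28) = 12 · 22 = 264
  d = 44: φ(44) · Id(616/44) = 20 · 14 = 280
  d = 56: φ(56) · Id(616/56) = 24 · 11 = 264
  d = 77: φ(77) · Id(616/77) = 60 · 8 = 480
  d = 88: φ(88) · Id(616/88) = 40 · 7 = 280
  d = 154: φ(154) · Id(616/154) = 60 · 4 = 240
  d = 308: φ(308) · Id(616/308) = 120 · 2 = 240
  d = 616: φ(616) · Id(616/616) = 240 · 1 = 240
Summing: (φ * Id)(616) = 616 + 308 + 308 + 528 + 308 + 560 + 264 + 280 + 264 + 280 + 264 + 480 + 280 + 240 + 240 + 240 = 5460.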